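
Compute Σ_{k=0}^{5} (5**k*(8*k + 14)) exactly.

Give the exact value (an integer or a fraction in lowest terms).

Ratio r(k) = 5*(4*k + 11)/(4*k + 7).
Take A(k)=5, B(k)=1, C(k)=k + 7/4.
Need (5)·f(k+1) − (1)·f(k) = k + 7/4.
deg f ≤ 1 (via 0,0,1).
Solve for f: f(k) = (2*k + 1)/8 (degree 1 ≤ 1).
Certificate R = B(k−1)f/C = (2*k + 1)/(2*(4*k + 7)) gives s_k = 5**k*(2*k + 1).
s_(k+1) − s_k = 5**k*(8*k + 14) = t_k.
Σ_(k=0)^(5) t_k = s_(6) − s_(0) = 203125 − (1) = 203124.

Σ = 203124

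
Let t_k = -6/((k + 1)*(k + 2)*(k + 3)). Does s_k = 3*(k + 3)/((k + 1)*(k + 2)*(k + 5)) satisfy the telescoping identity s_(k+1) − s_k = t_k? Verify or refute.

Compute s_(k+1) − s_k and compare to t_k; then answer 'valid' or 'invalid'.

Invalid: residual 6*(3*k + 13)/(k**5 + 17*k**4 + 107*k**3 + 307*k**2 + 396*k + 180) ≠ 0.

s_(k+1) = 3*(k + 4)/((k + 2)*(k + 3)*(k + 6))
s_(k+1) − s_k = 6*(-k**2 - 8*k - 17)/(k**5 + 17*k**4 + 107*k**3 + 307*k**2 + 396*k + 180)
(s_(k+1) − s_k) − t_k = 6*(3*k + 13)/(k**5 + 17*k**4 + 107*k**3 + 307*k**2 + 396*k + 180)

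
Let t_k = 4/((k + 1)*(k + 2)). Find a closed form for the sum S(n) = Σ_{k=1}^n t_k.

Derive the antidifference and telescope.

r(k) = (k + 1)/(k + 3) after simplifying.
Gosper form: A/B · C(k+1)/C(k) with A=k + 1, B=k + 3, C=1.
Need (k + 1)·f(k+1) − (k + 2)·f(k) = 1.
deg f ≤ 1 (via 1,1,0).
Solving with deg f ≤ 1: f(k) = k.
Certificate R = B(k−1)f/C = k*(k + 2) gives s_k = 4*k/(k + 1).
Verify: 4/(k**2 + 3*k + 2) matches t_k.
Telescope: S(n) = s_(n+1) − s_(1) = 4*(n + 1)/(n + 2) − (2) = 2*n/(n + 2).

S(n) = 2*n/(n + 2)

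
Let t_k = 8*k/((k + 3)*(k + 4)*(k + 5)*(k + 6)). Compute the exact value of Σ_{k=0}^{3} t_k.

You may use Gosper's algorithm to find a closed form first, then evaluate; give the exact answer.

Σ = 17/630

t_(k+1)/t_k = (k + 1)*(k + 3)/(k*(k + 7)).
A = k + 3, B = k + 7, C = k.
Need (k + 3)·f(k+1) − (k + 6)·f(k) = k.
From deg A=1, deg B=1, deg C=1: d=3.
Solving with deg f ≤ 3: f(k) = k*(k - 1)*(k + 13)/120.
Then R = B(k−1)f/C = (k - 1)*(k + 6)*(k + 13)/120, so s_k = R(k)·t_k = k*(k**2 + 12*k - 13)/(15*(k + 3)*(k + 4)*(k + 5)).
s_(k+1) − s_k = 8*k/(k**4 + 18*k**3 + 119*k**2 + 342*k + 360) = t_k.
Σ_(k=0)^(3) t_k = s_(4) − s_(0) = 17/630 − (0) = 17/630.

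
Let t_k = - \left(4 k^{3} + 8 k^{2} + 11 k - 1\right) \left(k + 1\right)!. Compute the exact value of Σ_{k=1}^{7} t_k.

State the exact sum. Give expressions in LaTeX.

Σ = -80922242

r(k) = (4*k**4 + 28*k**3 + 79*k**2 + 100*k + 44)/(4*k**3 + 8*k**2 + 11*k - 1) after simplifying.
Normal form (A,B,C) = (k + 2, 1, k**3 + 2*k**2 + 11*k/4 - 1/4).
f must satisfy (k + 2)·f(k+1) − (1)·f(k) = k**3 + 2*k**2 + 11*k/4 - 1/4.
deg f ≤ 2 (via 1,0,3).
Solve for f: f(k) = (4*k**2 - 4*k - 1)/4 (degree 2 ≤ 2).
Then R = B(k−1)f/C = (4*k**2 - 4*k - 1)/(4*k**3 + 8*k**2 + 11*k - 1), so s_k = R(k)·t_k = (-4*k**2 + 4*k + 1)*factorial(k + 1).
Δs = -(4*k**3 + 8*k**2 + 11*k - 1)*factorial(k + 1), as required.
Σ_(k=1)^(7) t_k = s_(8) − s_(1) = -80922240 − (2) = -80922242.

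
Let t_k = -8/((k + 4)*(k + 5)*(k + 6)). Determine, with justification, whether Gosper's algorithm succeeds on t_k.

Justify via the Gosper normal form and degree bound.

Yes. s_k = k*(-k - 9)/(5*(k + 4)*(k + 5)).

Compute t_(k+1)/t_k: get (k + 4)/(k + 7).
So A=k + 4 and B=k + 7, with C=1.
Need (k + 4)·f(k+1) − (k + 6)·f(k) = 1.
deg f ≤ 2 (via 1,1,0).
Solve for f: f(k) = k*(k + 9)/40 (degree 2 ≤ 2).
Then R = B(k−1)f/C = k*(k + 6)*(k + 9)/40, so s_k = R(k)·t_k = k*(-k - 9)/(5*(k + 4)*(k + 5)).
Δs = -8/(k**3 + 15*k**2 + 74*k + 120), as required.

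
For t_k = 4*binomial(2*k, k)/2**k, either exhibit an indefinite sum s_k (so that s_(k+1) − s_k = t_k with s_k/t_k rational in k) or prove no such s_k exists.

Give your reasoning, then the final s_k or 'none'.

none (Gosper's algorithm certifies no s_k)

Step 1: r(k) = (2*k + 1)/(k + 1).
Gosper form: A/B · C(k+1)/C(k) with A=2*k + 1, B=k + 1, C=1.
Solve (2*k + 1)·f(k+1) − (k)·f(k) = 1.
Degrees (1,1,0) ⇒ d ≤ -1.
d = -1 < 0 ⇒ no nonzero polynomial f; not summable.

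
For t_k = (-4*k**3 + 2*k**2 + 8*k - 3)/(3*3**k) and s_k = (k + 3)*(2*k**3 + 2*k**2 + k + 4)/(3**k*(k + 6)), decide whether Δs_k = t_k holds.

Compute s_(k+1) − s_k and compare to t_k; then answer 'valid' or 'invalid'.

Invalid: residual 2*(2*k**4 + 14*k**3 - 7*k**2 - 21*k + 15)/(3**k*(k**2 + 13*k + 42)) ≠ 0.

s_(k+1) = (k + 4)*(k + 2*(k + 1)**3 + 2*(k + 1)**2 + 5)/(3*3**k*(k + 7))
s_(k+1) − s_k = (-4*k**5 - 38*k**4 - 50*k**3 + 143*k**2 + 171*k - 36)/(3*3**k*(k**2 + 13*k + 42))
(s_(k+1) − s_k) − t_k = 2*(2*k**4 + 14*k**3 - 7*k**2 - 21*k + 15)/(3**k*(k**2 + 13*k + 42))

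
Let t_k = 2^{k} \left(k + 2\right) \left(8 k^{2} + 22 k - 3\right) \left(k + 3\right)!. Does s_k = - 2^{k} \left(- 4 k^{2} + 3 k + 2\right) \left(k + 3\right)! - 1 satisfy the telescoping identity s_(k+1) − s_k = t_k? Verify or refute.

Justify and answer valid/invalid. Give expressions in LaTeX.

valid (s_(k+1) − s_k reduces to t_k)

s_(k+1) = -2**(k + 1)*(3*k - 4*(k + 1)**2 + 5)*factorial(k + 4) - 1
s_(k+1) − s_k = 2**k*(k + 2)*(8*k**2 + 22*k - 3)*factorial(k + 3)
(s_(k+1) − s_k) − t_k = 0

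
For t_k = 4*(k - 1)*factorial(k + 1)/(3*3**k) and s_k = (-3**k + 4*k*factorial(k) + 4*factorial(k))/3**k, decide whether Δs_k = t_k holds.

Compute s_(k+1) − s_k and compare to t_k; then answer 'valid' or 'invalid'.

valid (s_(k+1) − s_k reduces to t_k)

s_(k+1) = (-3*3**k + 4*k**2*factorial(k) + 12*k*factorial(k) + 8*factorial(k))/(3*3**k)
s_(k+1) − s_k = 4*(k - 1)*factorial(k + 1)/(3*3**k)
(s_(k+1) − s_k) − t_k = 0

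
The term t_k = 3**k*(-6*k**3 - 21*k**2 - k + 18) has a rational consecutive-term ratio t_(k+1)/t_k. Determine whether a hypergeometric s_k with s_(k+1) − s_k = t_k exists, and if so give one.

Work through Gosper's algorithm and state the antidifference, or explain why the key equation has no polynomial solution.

s_k = 3**k*(-3*k**3 + 3*k**2 + 4*k + 3)

Step 1: r(k) = 3*(6*k**3 + 39*k**2 + 61*k + 10)/(6*k**3 + 21*k**2 + k - 18).
Factor: A=3; B=1; C=k**3 + 7*k**2/2 + k/6 - 3.
Key eq: (3)·f(k+1) = (1)·f(k) + (k**3 + 7*k**2/2 + k/6 - 3).
d = 3 from the (0,0,3) case.
Solve for f: f(k) = (3*k**3 - 3*k**2 - 4*k - 3)/6 (degree 3 ≤ 3).
Get s_k = R·t_k = 3**k*(-3*k**3 + 3*k**2 + 4*k + 3) with R(k) = B(k−1)f(k)/C(k) = (3*k**3 - 3*k**2 - 4*k - 3)/(6*k**3 + 21*k**2 + k - 18).
Check: Δs_k = 3**k*(-6*k**3 - 21*k**2 - k + 18). ✓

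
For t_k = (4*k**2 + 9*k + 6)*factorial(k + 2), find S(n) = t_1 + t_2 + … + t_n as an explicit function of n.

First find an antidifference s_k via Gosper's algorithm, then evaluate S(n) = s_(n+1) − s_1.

S(n) = 4*n*factorial(n + 3) + factorial(n + 3) - 6

Step 1: r(k) = (k + 3)*(9*k + 4*(k + 1)**2 + 15)/(4*k**2 + 9*k + 6).
Factor: A=k + 3; B=1; C=k**2 + 9*k/4 + 3/2.
Solve (k + 3)·f(k+1) − (1)·f(k) = k**2 + 9*k/4 + 3/2.
d = 1 from the (1,0,2) case.
Solve for f: f(k) = (4*k - 3)/4 (degree 1 ≤ 1).
Get s_k = R·t_k = (4*k - 3)*factorial(k + 2) with R(k) = B(k−1)f(k)/C(k) = (4*k - 3)/(4*k**2 + 9*k + 6).
Verify: (4*k**2 + 9*k + 6)*factorial(k + 2) matches t_k.
Telescope: S(n) = s_(n+1) − s_(1) = (4*n + 1)*factorial(n + 3) − (6) = 4*n*factorial(n + 3) + factorial(n + 3) - 6.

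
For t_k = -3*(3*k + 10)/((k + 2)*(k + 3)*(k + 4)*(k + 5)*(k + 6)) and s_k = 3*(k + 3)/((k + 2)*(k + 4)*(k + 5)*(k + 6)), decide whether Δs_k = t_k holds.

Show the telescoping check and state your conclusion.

Invalid: residual 9*(4*k + 13)/(k**6 + 27*k**5 + 295*k**4 + 1665*k**3 + 5104*k**2 + 8028*k + 5040) ≠ 0.

s_(k+1) = 3*(k + 4)/((k + 3)*(k + 5)*(k + 6)*(k + 7))
s_(k+1) − s_k = 3*(-3*k**2 - 19*k - 31)/(k**6 + 27*k**5 + 295*k**4 + 1665*k**3 + 5104*k**2 + 8028*k + 5040)
(s_(k+1) − s_k) − t_k = 9*(4*k + 13)/(k**6 + 27*k**5 + 295*k**4 + 1665*k**3 + 5104*k**2 + 8028*k + 5040)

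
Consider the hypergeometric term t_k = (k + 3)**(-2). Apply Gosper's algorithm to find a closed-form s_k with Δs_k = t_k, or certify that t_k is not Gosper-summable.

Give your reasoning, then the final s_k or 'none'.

r(k) = (k + 3)**2/(k + 4)**2 after simplifying.
A = k**2 + 6*k + 9, B = k**2 + 8*k + 16, C = 1.
Key eq: (k**2 + 6*k + 9)·f(k+1) = (k**2 + 6*k + 9)·f(k) + (1).
deg f ≤ 0 (via 2,2,0).
Write f(k) = c0. Then LHS − RHS = -1, requiring -1 = 0: contradictory. No certificate.

not Gosper-summable; s_k does not exist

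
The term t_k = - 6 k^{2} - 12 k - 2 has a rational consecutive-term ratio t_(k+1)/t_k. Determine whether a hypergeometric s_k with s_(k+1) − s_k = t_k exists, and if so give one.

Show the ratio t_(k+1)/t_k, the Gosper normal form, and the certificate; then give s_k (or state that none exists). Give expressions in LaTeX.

Compute t_(k+1)/t_k: get (3*k**2 + 12*k + 10)/(3*k**2 + 6*k + 1).
Normal form (A,B,C) = (1, 1, k**2 + 2*k + 1/3).
f must satisfy (1)·f(k+1) − (1)·f(k) = k**2 + 2*k + 1/3.
Bound: deg f ≤ 3.
A polynomial solution: f(k) = k*(2*k**2 + 3*k - 3)/6.
So s_k = (B(k−1)f/C)·t_k = (k*(2*k**2 + 3*k - 3)/(2*(3*k**2 + 6*k + 1)))·t_k = k*(-2*k**2 - 3*k + 3).
s_(k+1) − s_k = -6*k**2 - 12*k - 2 = t_k.

s_k = k \left(- 2 k^{2} - 3 k + 3\right)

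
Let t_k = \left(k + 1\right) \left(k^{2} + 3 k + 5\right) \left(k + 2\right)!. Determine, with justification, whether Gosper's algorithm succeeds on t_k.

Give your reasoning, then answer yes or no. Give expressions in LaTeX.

Yes. s_k = \left(k^{2} + 1\right) \left(k + 2\right)!.

Ratio r(k) = (k + 2)*(k + 3)*(3*k + (k + 1)**2 + 8)/((k + 1)*(k**2 + 3*k + 5)).
A = k + 3, B = 1, C = k**3 + 4*k**2 + 8*k + 5.
f must satisfy (k + 3)·f(k+1) − (1)·f(k) = k**3 + 4*k**2 + 8*k + 5.
Bound: deg f ≤ 2.
A polynomial solution: f(k) = k**2 + 1.
Certificate R = B(k−1)f/C = (k**2 + 1)/((k + 1)*(k**2 + 3*k + 5)) gives s_k = (k**2 + 1)*factorial(k + 2).
s_(k+1) − s_k = (k + 1)*(k**2 + 3*k + 5)*factorial(k + 2) = t_k.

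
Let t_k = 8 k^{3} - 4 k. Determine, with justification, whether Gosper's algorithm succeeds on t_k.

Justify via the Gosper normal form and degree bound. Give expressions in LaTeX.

The ratio is (-k + 2*(k + 1)**3 - 1)/(k*(2*k**2 - 1)).
A = 1, B = 1, C = k**3 - k/2.
Solve (1)·f(k+1) − (1)·f(k) = k**3 - k/2.
d = 4 from the (0,0,3) case.
Coefficient equations give f(k) = k*(k - 1)*(k**2 - k - 1)/4.
So s_k = (B(k−1)f/C)·t_k = ((k - 1)*(k**2 - k - 1)/(2*(2*k**2 - 1)))·t_k = 2*k*(k**3 - 2*k**2 + 1).
Δs = 8*k**3 - 4*k, as required.

Yes. s_k = 2 k \left(k^{3} - 2 k^{2} + 1\right).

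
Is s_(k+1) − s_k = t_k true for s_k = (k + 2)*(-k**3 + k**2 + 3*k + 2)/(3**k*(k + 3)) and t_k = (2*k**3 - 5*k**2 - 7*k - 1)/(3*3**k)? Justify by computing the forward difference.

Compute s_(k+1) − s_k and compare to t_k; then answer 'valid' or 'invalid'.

s_(k+1) = (k + 3)*(3*k - (k + 1)**3 + (k + 1)**2 + 5)/(3*3**k*(k + 4))
s_(k+1) − s_k = (2*k**5 + 7*k**4 - 22*k**3 - 85*k**2 - 60*k - 3)/(3*3**k*(k**2 + 7*k + 12))
(s_(k+1) − s_k) − t_k = (-2*k**4 - 4*k**3 + 25*k**2 + 31*k + 9)/(3*3**k*(k**2 + 7*k + 12))

Invalid: residual (-2*k**4 - 4*k**3 + 25*k**2 + 31*k + 9)/(3*3**k*(k**2 + 7*k + 12)) ≠ 0.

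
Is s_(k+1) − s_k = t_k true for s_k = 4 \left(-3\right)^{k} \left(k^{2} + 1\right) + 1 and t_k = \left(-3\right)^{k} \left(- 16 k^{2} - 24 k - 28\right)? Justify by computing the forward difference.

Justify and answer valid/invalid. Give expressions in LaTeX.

s_(k+1) = -12*(-3)**k*((k + 1)**2 + 1) + 1
s_(k+1) − s_k = (-3)**k*(-16*k**2 - 24*k - 28)
(s_(k+1) − s_k) − t_k = 0

Valid: the claim telescopes to t_k.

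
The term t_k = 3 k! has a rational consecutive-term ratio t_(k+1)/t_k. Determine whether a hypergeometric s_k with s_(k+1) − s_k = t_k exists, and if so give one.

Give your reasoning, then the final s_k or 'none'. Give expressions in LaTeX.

none (Gosper's algorithm certifies no s_k)

Compute t_(k+1)/t_k: get k + 1.
Factor: A=k + 1; B=1; C=1.
Set up (k + 1)·f(k+1) − (1)·f(k) − (1) = 0.
From deg A=1, deg B=0, deg C=0: d=-1.
d = -1 < 0 ⇒ no nonzero polynomial f; not summable.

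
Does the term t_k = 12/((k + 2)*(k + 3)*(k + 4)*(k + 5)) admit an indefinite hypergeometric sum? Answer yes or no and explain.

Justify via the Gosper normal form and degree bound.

Compute t_(k+1)/t_k: get (k + 2)/(k + 6).
Take A(k)=k + 2, B(k)=k + 6, C(k)=1.
Need (k + 2)·f(k+1) − (k + 5)·f(k) = 1.
Bound: deg f ≤ 3.
Coefficient equations give f(k) = k*(k**2 + 9*k + 26)/72.
R(k) = B(k−1)·f(k)/C(k) = k*(k + 5)*(k**2 + 9*k + 26)/72; s_k = R·t_k = k*(k**2 + 9*k + 26)/(6*(k + 2)*(k + 3)*(k + 4)).
Check: Δs_k = 12/(k**4 + 14*k**3 + 71*k**2 + 154*k + 120). ✓

Yes. s_k = k*(k**2 + 9*k + 26)/(6*(k + 2)*(k + 3)*(k + 4)).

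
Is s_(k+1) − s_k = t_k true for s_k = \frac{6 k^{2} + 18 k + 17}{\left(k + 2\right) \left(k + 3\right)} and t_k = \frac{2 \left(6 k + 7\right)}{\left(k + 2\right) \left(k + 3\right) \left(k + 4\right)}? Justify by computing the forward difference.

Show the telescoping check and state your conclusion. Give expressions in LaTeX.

s_(k+1) = (18*k + 6*(k + 1)**2 + 35)/((k + 3)*(k + 4))
s_(k+1) − s_k = 2*(6*k + 7)/(k**3 + 9*k**2 + 26*k + 24)
(s_(k+1) − s_k) − t_k = 0

valid; difference matches t_k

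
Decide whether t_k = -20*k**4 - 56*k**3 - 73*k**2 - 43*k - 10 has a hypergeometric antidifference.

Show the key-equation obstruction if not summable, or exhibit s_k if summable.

Yes. s_k = k**2*(-4*k**3 - 4*k**2 - 3*k + 1).

Ratio r(k) = (20*k**4 + 136*k**3 + 361*k**2 + 437*k + 202)/(20*k**4 + 56*k**3 + 73*k**2 + 43*k + 10).
Gosper form: A/B · C(k+1)/C(k) with A=1, B=1, C=k**4 + 14*k**3/5 + 73*k**2/20 + 43*k/20 + 1/2.
Key eq: (1)·f(k+1) = (1)·f(k) + (k**4 + 14*k**3/5 + 73*k**2/20 + 43*k/20 + 1/2).
Bound: deg f ≤ 5.
A polynomial solution: f(k) = k**2*(4*k**3 + 4*k**2 + 3*k - 1)/20.
Then R = B(k−1)f/C = k**2*(4*k**3 + 4*k**2 + 3*k - 1)/(20*k**4 + 56*k**3 + 73*k**2 + 43*k + 10), so s_k = R(k)·t_k = k**2*(-4*k**3 - 4*k**2 - 3*k + 1).
Check: Δs_k = -20*k**4 - 56*k**3 - 73*k**2 - 43*k - 10. ✓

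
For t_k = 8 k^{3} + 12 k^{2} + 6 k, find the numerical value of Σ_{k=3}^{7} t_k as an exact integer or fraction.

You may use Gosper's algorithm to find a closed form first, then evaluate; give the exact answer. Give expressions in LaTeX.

r(k) = (4*k**3 + 18*k**2 + 27*k + 13)/(k*(4*k**2 + 6*k + 3)) after simplifying.
Gosper form: A/B · C(k+1)/C(k) with A=1, B=1, C=k**3 + 3*k**2/2 + 3*k/4.
Key eq: (1)·f(k+1) = (1)·f(k) + (k**3 + 3*k**2/2 + 3*k/4).
Degrees (0,0,3) ⇒ d ≤ 4.
Solve for f: f(k) = k*(k - 1)*(2*k**2 + 2*k + 1)/8 (degree 4 ≤ 4).
Then R = B(k−1)f/C = (k - 1)*(2*k**2 + 2*k + 1)/(2*(4*k**2 + 6*k + 3)), so s_k = R(k)·t_k = k*(2*k**3 - k - 1).
Check: Δs_k = 2*k*(4*k**2 + 6*k + 3). ✓
Sum = s_(8) − s_(3); s_(8) = 8120, s_(3) = 150 ⇒ 7970.

Σ = 7970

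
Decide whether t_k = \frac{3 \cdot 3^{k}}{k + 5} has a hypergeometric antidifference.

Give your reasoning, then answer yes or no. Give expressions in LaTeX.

No; the degree bound rules out any f.

The ratio is 3*(k + 5)/(k + 6).
So A=3*k + 15 and B=k + 6, with C=1.
Key eq: (3*k + 15)·f(k+1) = (k + 5)·f(k) + (1).
From deg A=1, deg B=1, deg C=0: d=-1.
Negative degree bound (-1): no f exists, t_k not Gosper-summable.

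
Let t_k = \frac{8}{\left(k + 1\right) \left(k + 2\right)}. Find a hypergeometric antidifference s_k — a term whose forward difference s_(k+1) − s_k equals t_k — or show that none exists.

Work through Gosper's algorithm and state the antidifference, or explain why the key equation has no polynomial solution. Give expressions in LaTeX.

s_k = \frac{8 k}{k + 1}

t_(k+1)/t_k = (k + 1)/(k + 3).
Take A(k)=k + 1, B(k)=k + 3, C(k)=1.
f must satisfy (k + 1)·f(k+1) − (k + 2)·f(k) = 1.
Bound: deg f ≤ 1.
Solving with deg f ≤ 1: f(k) = k.
So s_k = (B(k−1)f/C)·t_k = (k*(k + 2))·t_k = 8*k/(k + 1).
s_(k+1) − s_k = 8/(k**2 + 3*k + 2) = t_k.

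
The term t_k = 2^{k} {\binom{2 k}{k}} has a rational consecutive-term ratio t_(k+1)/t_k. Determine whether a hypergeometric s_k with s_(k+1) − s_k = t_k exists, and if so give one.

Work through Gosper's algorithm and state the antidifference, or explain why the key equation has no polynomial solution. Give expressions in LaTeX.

none — t_k is not Gosper-summable

t_(k+1)/t_k = 4*(2*k + 1)/(k + 1).
Factor: A=8*k + 4; B=k + 1; C=1.
f must satisfy (8*k + 4)·f(k+1) − (k)·f(k) = 1.
d = -1 from the (1,1,0) case.
Negative degree bound (-1): no f exists, t_k not Gosper-summable.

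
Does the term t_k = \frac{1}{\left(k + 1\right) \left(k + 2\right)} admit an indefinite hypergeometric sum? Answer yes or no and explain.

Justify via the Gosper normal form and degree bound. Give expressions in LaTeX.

Yes. s_k = \frac{k}{k + 1}.

t_(k+1)/t_k = (k + 1)/(k + 3).
A = k + 1, B = k + 3, C = 1.
Need (k + 1)·f(k+1) − (k + 2)·f(k) = 1.
From deg A=1, deg B=1, deg C=0: d=1.
A polynomial solution: f(k) = k.
Certificate R = B(k−1)f/C = k*(k + 2) gives s_k = k/(k + 1).
Check: Δs_k = 1/(k**2 + 3*k + 2). ✓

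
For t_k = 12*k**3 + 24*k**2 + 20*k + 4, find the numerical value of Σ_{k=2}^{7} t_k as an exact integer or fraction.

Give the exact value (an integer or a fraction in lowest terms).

Σ = 13296

Compute t_(k+1)/t_k: get (3*k**3 + 15*k**2 + 26*k + 15)/(3*k**3 + 6*k**2 + 5*k + 1).
A = 1, B = 1, C = k**3 + 2*k**2 + 5*k/3 + 1/3.
Key eq: (1)·f(k+1) = (1)·f(k) + (k**3 + 2*k**2 + 5*k/3 + 1/3).
Degrees (0,0,3) ⇒ d ≤ 4.
Coefficient equations give f(k) = k*(3*k**3 + 2*k**2 + k - 2)/12.
Certificate R = B(k−1)f/C = k*(3*k**3 + 2*k**2 + k - 2)/(4*(3*k**3 + 6*k**2 + 5*k + 1)) gives s_k = k*(3*k**3 + 2*k**2 + k - 2).
Verify: 12*k**3 + 24*k**2 + 20*k + 4 matches t_k.
Σ_(k=2)^(7) t_k = s_(8) − s_(2) = 13360 − (64) = 13296.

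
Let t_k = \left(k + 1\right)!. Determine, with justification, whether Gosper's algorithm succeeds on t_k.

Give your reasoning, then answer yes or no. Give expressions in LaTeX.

No — key equation has no polynomial f.

r(k) = k + 2 after simplifying.
Take A(k)=k + 2, B(k)=1, C(k)=1.
Need (k + 2)·f(k+1) − (1)·f(k) = 1.
deg f ≤ -1 (via 1,0,0).
deg f ≤ -1 is impossible — no certificate.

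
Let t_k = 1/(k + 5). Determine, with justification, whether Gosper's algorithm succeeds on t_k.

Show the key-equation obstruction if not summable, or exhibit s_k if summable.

No — t_k has no hypergeometric antidifference.

Step 1: r(k) = (k + 5)/(k + 6).
Gosper form: A/B · C(k+1)/C(k) with A=k + 5, B=k + 6, C=1.
Solve (k + 5)·f(k+1) − (k + 5)·f(k) = 1.
d = 0 from the (1,1,0) case.
Write f(k) = c0. Then LHS − RHS = -1, requiring -1 = 0: contradictory. No certificate.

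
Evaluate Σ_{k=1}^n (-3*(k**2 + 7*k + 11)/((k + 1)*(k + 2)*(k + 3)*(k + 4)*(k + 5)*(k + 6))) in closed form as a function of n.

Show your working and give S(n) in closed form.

S(n) = n*(-n**2 - 12*n - 44)/(48*(n**3 + 12*n**2 + 44*n + 48))

t_(k+1)/t_k = (k + 1)*(7*k + (k + 1)**2 + 18)/((k + 7)*(k**2 + 7*k + 11)).
Take A(k)=k + 1, B(k)=k + 7, C(k)=k**2 + 7*k + 11.
Set up (k + 1)·f(k+1) − (k + 6)·f(k) − (k**2 + 7*k + 11) = 0.
Bound: deg f ≤ 5.
A polynomial solution: f(k) = k*(k + 2)*(k + 4)*(k**2 + 9*k + 23)/45.
R(k) = B(k−1)·f(k)/C(k) = k*(k + 2)*(k + 4)*(k + 6)*(k**2 + 9*k + 23)/(45*(k**2 + 7*k + 11)); s_k = R·t_k = k*(-k**2 - 9*k - 23)/(15*(k**3 + 9*k**2 + 23*k + 15)).
Δs = 3*(-k**2 - 7*k - 11)/(k**6 + 21*k**5 + 175*k**4 + 735*k**3 + 1624*k**2 + 1764*k + 720), as required.
Evaluate: s_(n+1) = (-n**3 - 12*n**2 - 44*n - 33)/(15*(n**3 + 12*n**2 + 44*n + 48)); subtract s_(1) = -11/240 ⇒ S(n) = n*(-n**2 - 12*n - 44)/(48*(n**3 + 12*n**2 + 44*n + 48)).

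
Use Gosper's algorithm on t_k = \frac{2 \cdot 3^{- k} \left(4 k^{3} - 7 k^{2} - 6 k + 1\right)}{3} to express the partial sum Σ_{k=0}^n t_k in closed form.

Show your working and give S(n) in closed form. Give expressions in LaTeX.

S(n) = \frac{3^{- n} \left(6 \cdot 3^{n} - 4 n^{3} - 11 n^{2} - 9 n - 4\right)}{3}

Compute t_(k+1)/t_k: get (4*k**3 + 5*k**2 - 8*k - 8)/(3*(4*k**3 - 7*k**2 - 6*k + 1)).
So A=1/3 and B=1, with C=k**3 - 7*k**2/4 - 3*k/2 + 1/4.
Need (1/3)·f(k+1) − (1)·f(k) = k**3 - 7*k**2/4 - 3*k/2 + 1/4.
From deg A=0, deg B=0, deg C=3: d=3.
Solve for f: f(k) = -3*(4*k**3 - k**2 - k + 2)/8 (degree 3 ≤ 3).
R(k) = B(k−1)·f(k)/C(k) = -3*(4*k**3 - k**2 - k + 2)/(2*(4*k**3 - 7*k**2 - 6*k + 1)); s_k = R·t_k = (-4*k**3 + k**2 + k - 2)/3**k.
Δs = 2*(4*k**3 - 7*k**2 - 6*k + 1)/(3*3**k), as required.
Evaluate: s_(n+1) = 3**(-n - 1)*(-4*n**3 - 11*n**2 - 9*n - 4); subtract s_(0) = -2 ⇒ S(n) = (6*3**n - 4*n**3 - 11*n**2 - 9*n - 4)/(3*3**n).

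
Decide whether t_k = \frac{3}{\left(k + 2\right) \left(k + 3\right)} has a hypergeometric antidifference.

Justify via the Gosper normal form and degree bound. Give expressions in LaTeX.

Yes. s_k = \frac{3 k}{2 \left(k + 2\right)}.

Compute t_(k+1)/t_k: get (k + 2)/(k + 4).
Gosper form: A/B · C(k+1)/C(k) with A=k + 2, B=k + 4, C=1.
Solve (k + 2)·f(k+1) − (k + 3)·f(k) = 1.
deg f ≤ 1 (via 1,1,0).
Match coefficients ⇒ f(k) = k/2.
R(k) = B(k−1)·f(k)/C(k) = k*(k + 3)/2; s_k = R·t_k = 3*k/(2*(k + 2)).
s_(k+1) − s_k = 3/(k**2 + 5*k + 6) = t_k.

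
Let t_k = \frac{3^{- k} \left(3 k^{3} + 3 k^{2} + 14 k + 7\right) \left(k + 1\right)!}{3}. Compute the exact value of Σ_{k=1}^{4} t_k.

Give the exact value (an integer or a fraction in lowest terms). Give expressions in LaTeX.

Step 1: r(k) = (3*k**4 + 18*k**3 + 53*k**2 + 85*k + 54)/(3*(3*k**3 + 3*k**2 + 14*k + 7)).
Factor: A=k/3 + 2/3; B=1; C=k**3 + k**2 + 14*k/3 + 7/3.
Key eq: (k/3 + 2/3)·f(k+1) = (1)·f(k) + (k**3 + k**2 + 14*k/3 + 7/3).
deg f ≤ 2 (via 1,0,3).
Match coefficients ⇒ f(k) = 3*k**2 - 1.
Certificate R = B(k−1)f/C = 3*(3*k**2 - 1)/(3*k**3 + 3*k**2 + 14*k + 7) gives s_k = (3*k**2 - 1)*factorial(k + 1)/3**k.
Check: Δs_k = (3*k**3 + 3*k**2 + 14*k + 7)*factorial(k + 1)/(3*3**k). ✓
Σ_(k=1)^(4) t_k = s_(5) − s_(1) = 5920/27 − (4/3) = 5884/27.

Σ = 5884/27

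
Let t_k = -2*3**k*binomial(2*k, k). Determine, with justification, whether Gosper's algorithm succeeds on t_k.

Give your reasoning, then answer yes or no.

No — t_k has no hypergeometric antidifference.

r(k) = 6*(2*k + 1)/(k + 1) after simplifying.
So A=12*k + 6 and B=k + 1, with C=1.
Solve (12*k + 6)·f(k+1) − (k)·f(k) = 1.
d = -1 from the (1,1,0) case.
Bound -1 < 0, so the key equation has no polynomial solution.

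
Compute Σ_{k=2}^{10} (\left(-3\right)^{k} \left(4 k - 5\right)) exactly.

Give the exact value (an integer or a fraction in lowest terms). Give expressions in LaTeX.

t_(k+1)/t_k = 3*(1 - 4*k)/(4*k - 5).
So A=-3 and B=1, with C=k - 5/4.
Set up (-3)·f(k+1) − (1)·f(k) − (k - 5/4) = 0.
Bound: deg f ≤ 1.
Coefficient equations give f(k) = -(k - 2)/4.
R(k) = B(k−1)·f(k)/C(k) = -(k - 2)/(4*k - 5); s_k = R·t_k = (-3)**k*(2 - k).
Verify: (-3)**k*(4*k - 5) matches t_k.
Σ_(k=2)^(10) t_k = s_(11) − s_(2) = 1594323 − (0) = 1594323.

Σ = 1594323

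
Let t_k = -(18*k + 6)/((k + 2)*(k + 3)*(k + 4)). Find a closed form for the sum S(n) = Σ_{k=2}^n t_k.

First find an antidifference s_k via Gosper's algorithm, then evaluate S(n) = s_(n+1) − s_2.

The ratio is (k + 2)*(3*k + 4)/((k + 5)*(3*k + 1)).
Take A(k)=k + 2, B(k)=k + 5, C(k)=k + 1/3.
Need (k + 2)·f(k+1) − (k + 4)·f(k) = k + 1/3.
Degrees (1,1,1) ⇒ d ≤ 2.
Match coefficients ⇒ f(k) = k*(7*k - 1)/36.
Certificate R = B(k−1)f/C = k*(k + 4)*(7*k - 1)/(12*(3*k + 1)) gives s_k = -k*(7*k - 1)/(2*(k + 2)*(k + 3)).
Check: Δs_k = 6*(-3*k - 1)/(k**3 + 9*k**2 + 26*k + 24). ✓
Evaluate: s_(n+1) = (-7*n**2 - 13*n - 6)/(2*(n**2 + 7*n + 12)); subtract s_(2) = -13/20 ⇒ S(n) = 3*(-19*n**2 - 13*n + 32)/(20*(n**2 + 7*n + 12)).

S(n) = 3*(-19*n**2 - 13*n + 32)/(20*(n**2 + 7*n + 12))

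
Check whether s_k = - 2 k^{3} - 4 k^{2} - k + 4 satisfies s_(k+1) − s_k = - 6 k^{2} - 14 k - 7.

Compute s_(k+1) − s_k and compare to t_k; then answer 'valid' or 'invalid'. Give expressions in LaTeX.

Valid — Δs_k = t_k.

s_(k+1) = -k - 2*(k + 1)**3 - 4*(k + 1)**2 + 3
s_(k+1) − s_k = -6*k**2 - 14*k - 7
(s_(k+1) − s_k) − t_k = 0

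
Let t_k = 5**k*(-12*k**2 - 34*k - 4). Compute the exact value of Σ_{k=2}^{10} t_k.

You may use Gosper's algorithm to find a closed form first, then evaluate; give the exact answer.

Σ = -18066406000

r(k) = 5*(6*k**2 + 29*k + 25)/(6*k**2 + 17*k + 2) after simplifying.
Take A(k)=5, B(k)=1, C(k)=k**2 + 17*k/6 + 1/3.
Solve (5)·f(k+1) − (1)·f(k) = k**2 + 17*k/6 + 1/3.
deg f ≤ 2 (via 0,0,2).
Solve for f: f(k) = (k - 1)*(3*k + 4)/12 (degree 2 ≤ 2).
Get s_k = R·t_k = 5**k*(-3*k**2 - k + 4) with R(k) = B(k−1)f(k)/C(k) = (k - 1)*(3*k + 4)/(2*(6*k**2 + 17*k + 2)).
Δs = 5**k*(-12*k**2 - 34*k - 4), as required.
Telescoping: Σ = s_(11) − s_(2) = -18066406250 − (-250) = -18066406000.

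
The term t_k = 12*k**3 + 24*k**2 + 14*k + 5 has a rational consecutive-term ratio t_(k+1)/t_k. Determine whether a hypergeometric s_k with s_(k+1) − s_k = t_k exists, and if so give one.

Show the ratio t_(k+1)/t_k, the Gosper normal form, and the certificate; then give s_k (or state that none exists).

s_k = k*(3*k**3 + 2*k**2 - 2*k + 2)

Ratio r(k) = (12*k**3 + 60*k**2 + 98*k + 55)/(12*k**3 + 24*k**2 + 14*k + 5).
Gosper form: A/B · C(k+1)/C(k) with A=1, B=1, C=k**3 + 2*k**2 + 7*k/6 + 5/12.
Key eq: (1)·f(k+1) = (1)·f(k) + (k**3 + 2*k**2 + 7*k/6 + 5/12).
Bound: deg f ≤ 4.
Solve for f: f(k) = k*(3*k**3 + 2*k**2 - 2*k + 2)/12 (degree 4 ≤ 4).
R(k) = B(k−1)·f(k)/C(k) = k*(3*k**3 + 2*k**2 - 2*k + 2)/(12*k**3 + 24*k**2 + 14*k + 5); s_k = R·t_k = k*(3*k**3 + 2*k**2 - 2*k + 2).
s_(k+1) − s_k = 12*k**3 + 24*k**2 + 14*k + 5 = t_k.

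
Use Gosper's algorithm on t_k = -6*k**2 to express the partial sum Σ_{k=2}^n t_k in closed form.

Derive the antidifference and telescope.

t_(k+1)/t_k = (k + 1)**2/k**2.
So A=1 and B=1, with C=k**2.
Solve (1)·f(k+1) − (1)·f(k) = k**2.
deg f ≤ 3 (via 0,0,2).
Solve for f: f(k) = k*(k - 1)*(2*k - 1)/6 (degree 3 ≤ 3).
R(k) = B(k−1)·f(k)/C(k) = (k - 1)*(2*k - 1)/(6*k); s_k = R·t_k = k*(-2*k**2 + 3*k - 1).
s_(k+1) − s_k = -6*k**2 = t_k.
Evaluate: s_(n+1) = n*(-2*n**2 - 3*n - 1); subtract s_(2) = -6 ⇒ S(n) = -2*n**3 - 3*n**2 - n + 6.

S(n) = -2*n**3 - 3*n**2 - n + 6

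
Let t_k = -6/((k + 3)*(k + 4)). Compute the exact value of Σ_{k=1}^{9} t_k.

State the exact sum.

t_(k+1)/t_k = (k + 3)/(k + 5).
A = k + 3, B = k + 5, C = 1.
f must satisfy (k + 3)·f(k+1) − (k + 4)·f(k) = 1.
Bound: deg f ≤ 1.
Match coefficients ⇒ f(k) = k/3.
Get s_k = R·t_k = -2*k/(k + 3) with R(k) = B(k−1)f(k)/C(k) = k*(k + 4)/3.
s_(k+1) − s_k = -6/(k**2 + 7*k + 12) = t_k.
Telescoping: Σ = s_(10) − s_(1) = -20/13 − (-1/2) = -27/26.

Σ = -27/26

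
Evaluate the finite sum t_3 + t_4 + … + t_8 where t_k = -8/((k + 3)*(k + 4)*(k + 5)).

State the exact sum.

Σ = -19/273

The ratio is (k + 3)/(k + 6).
Factor: A=k + 3; B=k + 6; C=1.
Key eq: (k + 3)·f(k+1) = (k + 5)·f(k) + (1).
Bound: deg f ≤ 2.
Solve for f: f(k) = k*(k + 7)/24 (degree 2 ≤ 2).
Certificate R = B(k−1)f/C = k*(k + 5)*(k + 7)/24 gives s_k = k*(-k - 7)/(3*(k + 3)*(k + 4)).
Δs = -8/(k**3 + 12*k**2 + 47*k + 60), as required.
Telescoping: Σ = s_(9) − s_(3) = -4/13 − (-5/21) = -19/273.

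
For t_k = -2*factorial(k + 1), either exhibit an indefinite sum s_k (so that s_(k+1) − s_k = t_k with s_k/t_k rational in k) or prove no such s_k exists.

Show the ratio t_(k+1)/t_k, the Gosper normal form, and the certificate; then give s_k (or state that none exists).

Compute t_(k+1)/t_k: get k + 2.
Take A(k)=k + 2, B(k)=1, C(k)=1.
Need (k + 2)·f(k+1) − (1)·f(k) = 1.
Bound: deg f ≤ -1.
d = -1 < 0 ⇒ no nonzero polynomial f; not summable.

none — t_k is not Gosper-summable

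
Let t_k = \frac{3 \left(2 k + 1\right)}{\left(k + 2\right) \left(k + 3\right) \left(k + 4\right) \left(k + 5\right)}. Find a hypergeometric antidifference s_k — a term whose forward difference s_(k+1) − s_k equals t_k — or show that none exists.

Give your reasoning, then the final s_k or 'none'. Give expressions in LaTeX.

Ratio r(k) = (k + 2)*(2*k + 3)/((k + 6)*(2*k + 1)).
Gosper form: A/B · C(k+1)/C(k) with A=k + 2, B=k + 6, C=k + 1/2.
f must satisfy (k + 2)·f(k+1) − (k + 5)·f(k) = k + 1/2.
From deg A=1, deg B=1, deg C=1: d=3.
Solving with deg f ≤ 3: f(k) = k*(k**2 + 9*k + 2)/48.
Certificate R = B(k−1)f/C = k*(k + 5)*(k**2 + 9*k + 2)/(24*(2*k + 1)) gives s_k = k*(k**2 + 9*k + 2)/(8*(k + 2)*(k + 3)*(k + 4)).
s_(k+1) − s_k = 3*(2*k + 1)/(k**4 + 14*k**3 + 71*k**2 + 154*k + 120) = t_k.

s_k = \frac{k \left(k^{2} + 9 k + 2\right)}{8 \left(k + 2\right) \left(k + 3\right) \left(k + 4\right)}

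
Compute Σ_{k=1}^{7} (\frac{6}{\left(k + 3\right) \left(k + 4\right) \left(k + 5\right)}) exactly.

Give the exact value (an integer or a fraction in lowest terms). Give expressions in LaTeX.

Σ = 7/55

t_(k+1)/t_k = (k + 3)/(k + 6).
A = k + 3, B = k + 6, C = 1.
Set up (k + 3)·f(k+1) − (k + 5)·f(k) − (1) = 0.
deg f ≤ 2 (via 1,1,0).
Solving with deg f ≤ 2: f(k) = k*(k + 7)/24.
Certificate R = B(k−1)f/C = k*(k + 5)*(k + 7)/24 gives s_k = k*(k + 7)/(4*(k + 3)*(k + 4)).
Check: Δs_k = 6/(k**3 + 12*k**2 + 47*k + 60). ✓
Telescoping: Σ = s_(8) − s_(1) = 5/22 − (1/10) = 7/55.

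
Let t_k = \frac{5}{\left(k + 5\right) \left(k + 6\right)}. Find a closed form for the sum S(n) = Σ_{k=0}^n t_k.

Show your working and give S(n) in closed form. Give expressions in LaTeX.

The ratio is (k + 5)/(k + 7).
Take A(k)=k + 5, B(k)=k + 7, C(k)=1.
Key eq: (k + 5)·f(k+1) = (k + 6)·f(k) + (1).
d = 1 from the (1,1,0) case.
Solve for f: f(k) = k/5 (degree 1 ≤ 1).
Get s_k = R·t_k = k/(k + 5) with R(k) = B(k−1)f(k)/C(k) = k*(k + 6)/5.
s_(k+1) − s_k = 5/(k**2 + 11*k + 30) = t_k.
Σ_(k=0)^n t_k = s_(n+1) − s_(0) = ((n + 1)/(n + 6)) − (0), i.e. (n + 1)/(n + 6).

S(n) = \frac{n + 1}{n + 6}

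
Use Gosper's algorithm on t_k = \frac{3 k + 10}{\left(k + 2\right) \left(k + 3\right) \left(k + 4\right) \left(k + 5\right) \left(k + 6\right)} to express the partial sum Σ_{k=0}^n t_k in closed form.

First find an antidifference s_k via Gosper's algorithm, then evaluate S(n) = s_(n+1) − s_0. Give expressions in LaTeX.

S(n) = \frac{n^{3} + 14 n^{2} + 63 n + 50}{40 \left(n^{3} + 14 n^{2} + 63 n + 90\right)}

The ratio is (k + 2)*(3*k + 13)/((k + 7)*(3*k + 10)).
Take A(k)=k + 2, B(k)=k + 7, C(k)=k + 10/3.
Key eq: (k + 2)·f(k+1) = (k + 6)·f(k) + (k + 10/3).
deg f ≤ 4 (via 1,1,1).
Solving with deg f ≤ 4: f(k) = k*(k + 3)*(k**2 + 11*k + 38)/120.
Certificate R = B(k−1)f/C = k*(k + 3)*(k + 6)*(k**2 + 11*k + 38)/(40*(3*k + 10)) gives s_k = k*(k**2 + 11*k + 38)/(40*(k**3 + 11*k**2 + 38*k + 40)).
Verify: (3*k + 10)/(k**5 + 20*k**4 + 155*k**3 + 580*k**2 + 1044*k + 720) matches t_k.
s_(n+1) = (n**3 + 14*n**2 + 63*n + 50)/(40*(n**3 + 14*n**2 + 63*n + 90)) and s_(0) = 0, so S(n) = (n**3 + 14*n**2 + 63*n + 50)/(40*(n**3 + 14*n**2 + 63*n + 90)).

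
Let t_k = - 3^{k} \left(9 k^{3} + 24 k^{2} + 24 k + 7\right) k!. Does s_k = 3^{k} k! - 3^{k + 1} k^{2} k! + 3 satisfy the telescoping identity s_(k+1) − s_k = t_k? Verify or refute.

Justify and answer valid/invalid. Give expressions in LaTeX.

valid; difference matches t_k

s_(k+1) = -9*3**k*k**3*factorial(k) - 27*3**k*k**2*factorial(k) - 24*3**k*k*factorial(k) - 6*3**k*factorial(k) + 3
s_(k+1) − s_k = -3**k*(9*k**3 + 24*k**2 + 24*k + 7)*factorial(k)
(s_(k+1) − s_k) − t_k = 0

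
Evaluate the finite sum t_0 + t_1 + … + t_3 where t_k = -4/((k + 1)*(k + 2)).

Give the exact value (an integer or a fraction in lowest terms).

The ratio is (k + 1)/(k + 3).
Factor: A=k + 1; B=k + 3; C=1.
Key eq: (k + 1)·f(k+1) = (k + 2)·f(k) + (1).
Bound: deg f ≤ 1.
A polynomial solution: f(k) = k.
R(k) = B(k−1)·f(k)/C(k) = k*(k + 2); s_k = R·t_k = -4*k/(k + 1).
Δs = -4/(k**2 + 3*k + 2), as required.
Evaluate s at k=4 and k=0: -16/5 and 0; difference -16/5.

Σ = -16/5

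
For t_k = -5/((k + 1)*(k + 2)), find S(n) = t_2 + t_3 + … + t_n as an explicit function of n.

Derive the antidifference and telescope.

t_(k+1)/t_k = (k + 1)/(k + 3).
Take A(k)=k + 1, B(k)=k + 3, C(k)=1.
Key eq: (k + 1)·f(k+1) = (k + 2)·f(k) + (1).
Degrees (1,1,0) ⇒ d ≤ 1.
Solve for f: f(k) = k (degree 1 ≤ 1).
Then R = B(k−1)f/C = k*(k + 2), so s_k = R(k)·t_k = -5*k/(k + 1).
Δs = -5/(k**2 + 3*k + 2), as required.
s_(n+1) = 5*(-n - 1)/(n + 2) and s_(2) = -10/3, so S(n) = 5*(1 - n)/(3*(n + 2)).

S(n) = 5*(1 - n)/(3*(n + 2))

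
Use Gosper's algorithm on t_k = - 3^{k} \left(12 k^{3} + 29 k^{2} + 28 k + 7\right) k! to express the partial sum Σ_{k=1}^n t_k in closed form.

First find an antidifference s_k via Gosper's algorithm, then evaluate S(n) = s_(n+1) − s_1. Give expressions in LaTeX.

S(n) = - 12 \cdot 3^{n} n^{3} n! - 33 \cdot 3^{n} n^{2} n! - 27 \cdot 3^{n} n n! - 6 \cdot 3^{n} n! + 6

Ratio r(k) = 3*(12*k**4 + 77*k**3 + 187*k**2 + 198*k + 76)/(12*k**3 + 29*k**2 + 28*k + 7).
A = 3*k + 3, B = 1, C = k**3 + 29*k**2/12 + 7*k/3 + 7/12.
Solve (3*k + 3)·f(k+1) − (1)·f(k) = k**3 + 29*k**2/12 + 7*k/3 + 7/12.
Bound: deg f ≤ 2.
Solve for f: f(k) = (4*k**2 - k - 1)/12 (degree 2 ≤ 2).
Certificate R = B(k−1)f/C = (4*k**2 - k - 1)/(12*k**3 + 29*k**2 + 28*k + 7) gives s_k = 3**k*(-4*k**2 + k + 1)*factorial(k).
Check: Δs_k = -3**k*(12*k**3 + 29*k**2 + 28*k + 7)*factorial(k). ✓
s_(n+1) = -3**(n + 1)*(4*n**2 + 7*n + 2)*factorial(n + 1) and s_(1) = -6, so S(n) = -12*3**n*n**3*factorial(n) - 33*3**n*n**2*factorial(n) - 27*3**n*n*factorial(n) - 6*3**n*factorial(n) + 6.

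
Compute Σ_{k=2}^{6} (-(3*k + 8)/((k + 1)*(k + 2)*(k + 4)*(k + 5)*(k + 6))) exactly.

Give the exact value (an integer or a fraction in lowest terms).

Step 1: r(k) = (k + 1)*(k + 4)*(3*k + 11)/((k + 3)*(k + 7)*(3*k + 8)).
Gosper form: A/B · C(k+1)/C(k) with A=k + 1, B=k + 7, C=k**2 + 17*k/3 + 8.
Need (k + 1)·f(k+1) − (k + 6)·f(k) = k**2 + 17*k/3 + 8.
Degrees (1,1,2) ⇒ d ≤ 5.
Coefficient equations give f(k) = k*(k + 2)*(k + 3)*(k**2 + 10*k + 29)/60.
Get s_k = R·t_k = k*(-k**2 - 10*k - 29)/(20*(k**3 + 10*k**2 + 29*k + 20)) with R(k) = B(k−1)f(k)/C(k) = k*(k + 2)*(k + 6)*(k**2 + 10*k + 29)/(20*(3*k + 8)).
Δs = (-3*k - 8)/(k**5 + 18*k**4 + 121*k**3 + 372*k**2 + 508*k + 240), as required.
Σ_(k=2)^(6) t_k = s_(7) − s_(2) = -259/5280 − (-53/1260) = -155/22176.

Σ = -155/22176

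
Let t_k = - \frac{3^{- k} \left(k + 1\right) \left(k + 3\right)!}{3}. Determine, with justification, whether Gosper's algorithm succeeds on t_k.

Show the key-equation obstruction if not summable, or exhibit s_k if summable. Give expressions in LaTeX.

Yes. s_k = - 3^{- k} \left(k + 3\right)!.

Step 1: r(k) = (k + 2)*(k + 4)/(3*(k + 1)).
Gosper form: A/B · C(k+1)/C(k) with A=k/3 + 4/3, B=1, C=k + 1.
Key eq: (k/3 + 4/3)·f(k+1) = (1)·f(k) + (k + 1).
deg f ≤ 0 (via 1,0,1).
Match coefficients ⇒ f(k) = 3.
Get s_k = R·t_k = -factorial(k + 3)/3**k with R(k) = B(k−1)f(k)/C(k) = 3/(k + 1).
Check: Δs_k = -(k + 1)*factorial(k + 3)/(3*3**k). ✓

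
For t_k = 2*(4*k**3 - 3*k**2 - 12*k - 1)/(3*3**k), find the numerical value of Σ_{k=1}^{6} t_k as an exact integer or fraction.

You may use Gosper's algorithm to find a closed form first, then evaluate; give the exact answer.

Ratio r(k) = (4*k**3 + 9*k**2 - 6*k - 12)/(3*(4*k**3 - 3*k**2 - 12*k - 1)).
Take A(k)=1/3, B(k)=1, C(k)=k**3 - 3*k**2/4 - 3*k - 1/4.
Key eq: (1/3)·f(k+1) = (1)·f(k) + (k**3 - 3*k**2/4 - 3*k - 1/4).
Bound: deg f ≤ 3.
Solve for f: f(k) = -3*(4*k**3 + 3*k**2 - 3*k + 1)/8 (degree 3 ≤ 3).
Then R = B(k−1)f/C = -3*(4*k**3 + 3*k**2 - 3*k + 1)/(2*(4*k**3 - 3*k**2 - 12*k - 1)), so s_k = R(k)·t_k = (-4*k**3 - 3*k**2 + 3*k - 1)/3**k.
Check: Δs_k = 2*(4*k**3 - 3*k**2 - 12*k - 1)/(3*3**k). ✓
Sum = s_(7) − s_(1); s_(7) = -1499/2187, s_(1) = -5/3 ⇒ 2146/2187.

Σ = 2146/2187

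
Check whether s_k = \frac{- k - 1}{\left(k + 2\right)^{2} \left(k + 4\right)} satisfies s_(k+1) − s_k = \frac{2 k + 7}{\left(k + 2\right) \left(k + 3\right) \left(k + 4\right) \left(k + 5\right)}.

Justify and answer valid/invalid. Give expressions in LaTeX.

Invalid: residual \frac{- 3 k^{2} - 19 k - 29}{k^{6} + 19 k^{5} + 147 k^{4} + 593 k^{3} + 1316 k^{2} + 1524 k + 720} ≠ 0.

s_(k+1) = (-k - 2)/((k + 3)**2*(k + 5))
s_(k+1) − s_k = ((k + 1)*(k + 3)**2*(k + 5) - (k + 2)**3*(k + 4))/((k + 2)**2*(k + 3)**2*(k + 4)*(k + 5))
(s_(k+1) − s_k) − t_k = (-3*k**2 - 19*k - 29)/(k**6 + 19*k**5 + 147*k**4 + 593*k**3 + 1316*k**2 + 1524*k + 720)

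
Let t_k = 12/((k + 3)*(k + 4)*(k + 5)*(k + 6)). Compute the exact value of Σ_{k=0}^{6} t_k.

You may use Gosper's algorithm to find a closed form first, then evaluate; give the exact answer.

The ratio is (k + 3)/(k + 7).
Gosper form: A/B · C(k+1)/C(k) with A=k + 3, B=k + 7, C=1.
Need (k + 3)·f(k+1) − (k + 6)·f(k) = 1.
Bound: deg f ≤ 3.
Solve for f: f(k) = k*(k**2 + 12*k + 47)/180 (degree 3 ≤ 3).
Then R = B(k−1)f/C = k*(k + 6)*(k**2 + 12*k + 47)/180, so s_k = R(k)·t_k = k*(k**2 + 12*k + 47)/(15*(k + 3)*(k + 4)*(k + 5)).
Check: Δs_k = 12/(k**4 + 18*k**3 + 119*k**2 + 342*k + 360). ✓
Evaluate s at k=7 and k=0: 7/110 and 0; difference 7/110.

Σ = 7/110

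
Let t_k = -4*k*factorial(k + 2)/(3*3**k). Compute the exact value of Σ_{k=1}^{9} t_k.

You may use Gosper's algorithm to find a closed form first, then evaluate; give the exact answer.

Σ = -7882856/243

Ratio r(k) = (k + 1)*(k + 3)/(3*k).
Take A(k)=k/3 + 1, B(k)=1, C(k)=k.
Key eq: (k/3 + 1)·f(k+1) = (1)·f(k) + (k).
d = 0 from the (1,0,1) case.
A polynomial solution: f(k) = 3.
Certificate R = B(k−1)f/C = 3/k gives s_k = -4*factorial(k + 2)/3**k.
Check: Δs_k = -4*k*factorial(k + 2)/(3*3**k). ✓
Σ_(k=1)^(9) t_k = s_(10) − s_(1) = -7884800/243 − (-8) = -7882856/243.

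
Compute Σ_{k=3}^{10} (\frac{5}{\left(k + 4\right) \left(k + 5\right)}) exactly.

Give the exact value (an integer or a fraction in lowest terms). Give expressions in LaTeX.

t_(k+1)/t_k = (k + 4)/(k + 6).
Factor: A=k + 4; B=k + 6; C=1.
f must satisfy (k + 4)·f(k+1) − (k + 5)·f(k) = 1.
d = 1 from the (1,1,0) case.
Match coefficients ⇒ f(k) = k/4.
Then R = B(k−1)f/C = k*(k + 5)/4, so s_k = R(k)·t_k = 5*k/(4*(k + 4)).
Check: Δs_k = 5/(k**2 + 9*k + 20). ✓
Telescoping: Σ = s_(11) − s_(3) = 11/12 − (15/28) = 8/21.

Σ = 8/21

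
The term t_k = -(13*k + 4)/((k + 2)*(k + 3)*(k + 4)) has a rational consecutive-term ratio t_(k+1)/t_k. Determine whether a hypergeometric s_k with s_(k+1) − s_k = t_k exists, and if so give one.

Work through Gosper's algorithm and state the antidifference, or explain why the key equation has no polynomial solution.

Step 1: r(k) = (k + 2)*(13*k + 17)/((k + 5)*(13*k + 4)).
Normal form (A,B,C) = (k + 2, k + 5, k + 4/13).
Solve (k + 2)·f(k+1) − (k + 4)·f(k) = k + 4/13.
d = 2 from the (1,1,1) case.
Solve for f: f(k) = k*(5*k - 1)/26 (degree 2 ≤ 2).
R(k) = B(k−1)·f(k)/C(k) = k*(k + 4)*(5*k - 1)/(2*(13*k + 4)); s_k = R·t_k = k*(1 - 5*k)/(2*(k + 2)*(k + 3)).
Check: Δs_k = (-13*k - 4)/(k**3 + 9*k**2 + 26*k + 24). ✓

s_k = k*(1 - 5*k)/(2*(k + 2)*(k + 3))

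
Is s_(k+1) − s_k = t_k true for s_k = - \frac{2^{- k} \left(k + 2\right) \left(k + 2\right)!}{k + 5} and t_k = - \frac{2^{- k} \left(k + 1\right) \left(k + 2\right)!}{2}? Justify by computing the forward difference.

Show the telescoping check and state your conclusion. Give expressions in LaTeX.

s_(k+1) = -(k + 3)*factorial(k + 3)/(2*2**k*(k + 6))
s_(k+1) − s_k = -(k**3 + 9*k**2 + 23*k + 21)*factorial(k + 2)/(2*2**k*(k + 5)*(k + 6))
(s_(k+1) − s_k) − t_k = 3*(k**2 + 6*k + 3)*factorial(k + 2)/(2*2**k*(k + 5)*(k + 6))

Invalid: residual \frac{3 \cdot 2^{- k} \left(k^{2} + 6 k + 3\right) \left(k + 2\right)!}{2 \left(k + 5\right) \left(k + 6\right)} ≠ 0.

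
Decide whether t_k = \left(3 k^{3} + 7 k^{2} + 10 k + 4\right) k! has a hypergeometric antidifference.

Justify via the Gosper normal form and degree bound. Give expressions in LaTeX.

Step 1: r(k) = (3*k**4 + 19*k**3 + 49*k**2 + 57*k + 24)/(3*k**3 + 7*k**2 + 10*k + 4).
Gosper form: A/B · C(k+1)/C(k) with A=k + 1, B=1, C=k**3 + 7*k**2/3 + 10*k/3 + 4/3.
Solve (k + 1)·f(k+1) − (1)·f(k) = k**3 + 7*k**2/3 + 10*k/3 + 4/3.
d = 2 from the (1,0,3) case.
Coefficient equations give f(k) = k*(3*k + 1)/3.
So s_k = (B(k−1)f/C)·t_k = (k*(3*k + 1)/(3*k**3 + 7*k**2 + 10*k + 4))·t_k = k*(3*k + 1)*factorial(k).
Verify: (3*k**3 + 7*k**2 + 10*k + 4)*factorial(k) matches t_k.

Yes. s_k = k \left(3 k + 1\right) k!.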